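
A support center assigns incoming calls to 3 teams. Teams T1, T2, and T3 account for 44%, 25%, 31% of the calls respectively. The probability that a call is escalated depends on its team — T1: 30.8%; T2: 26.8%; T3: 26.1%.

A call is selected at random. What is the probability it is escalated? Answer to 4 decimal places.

P(E) ≈ 0.2834

P(E) = P(E|T1)·P(T1) + P(E|T2)·P(T2) + P(E|T3)·P(T3)
      = 0.308·0.44 + 0.268·0.25 + 0.261·0.31
      = 0.13552 + 0.067 + 0.08091 = 0.28343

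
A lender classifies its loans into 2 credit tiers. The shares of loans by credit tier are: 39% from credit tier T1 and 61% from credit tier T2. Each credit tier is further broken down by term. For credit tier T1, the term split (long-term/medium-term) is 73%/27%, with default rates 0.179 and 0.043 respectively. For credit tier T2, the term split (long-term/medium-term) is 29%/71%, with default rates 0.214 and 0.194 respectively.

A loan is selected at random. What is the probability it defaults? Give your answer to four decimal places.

P(D|T1) = 0.73·0.179 + 0.27·0.043 = 0.13067 + 0.01161 = 0.14228
P(D|T2) = 0.29·0.214 + 0.71·0.194 = 0.06206 + 0.13774 = 0.1998
By total probability over the outer partition,
P(D) = 0.39·0.14228 + 0.61·0.1998
      = 0.0554892 + 0.121878 = 0.1773672

0.1774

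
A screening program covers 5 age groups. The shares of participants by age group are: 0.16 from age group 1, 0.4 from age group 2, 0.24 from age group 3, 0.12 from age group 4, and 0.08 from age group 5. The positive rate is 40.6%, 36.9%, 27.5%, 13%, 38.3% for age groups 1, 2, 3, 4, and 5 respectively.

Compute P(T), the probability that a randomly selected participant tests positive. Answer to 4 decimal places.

P(T) = P(T|1)·P(1) + P(T|2)·P(2) + P(T|3)·P(3) + P(T|4)·P(4) + P(T|5)·P(5)
      = 0.406·0.16 + 0.369·0.4 + 0.275·0.24 + 0.13·0.12 + 0.383·0.08
      = 0.06496 + 0.1476 + 0.066 + 0.0156 + 0.03064 = 0.3248

P(T) ≈ 0.3248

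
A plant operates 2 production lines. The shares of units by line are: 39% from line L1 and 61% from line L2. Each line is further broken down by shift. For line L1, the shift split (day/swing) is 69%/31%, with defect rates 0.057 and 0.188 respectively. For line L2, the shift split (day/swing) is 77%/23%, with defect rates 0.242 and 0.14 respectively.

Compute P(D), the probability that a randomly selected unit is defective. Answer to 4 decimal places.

P(D) ≈ 0.1714

P(D|L1) = 0.69·0.057 + 0.31·0.188 = 0.03933 + 0.05828 = 0.09761
P(D|L2) = 0.77·0.242 + 0.23·0.14 = 0.18634 + 0.0322 = 0.21854
By total probability over the outer partition,
P(D) = 0.39·0.09761 + 0.61·0.21854
      = 0.0380679 + 0.1333094 = 0.1713773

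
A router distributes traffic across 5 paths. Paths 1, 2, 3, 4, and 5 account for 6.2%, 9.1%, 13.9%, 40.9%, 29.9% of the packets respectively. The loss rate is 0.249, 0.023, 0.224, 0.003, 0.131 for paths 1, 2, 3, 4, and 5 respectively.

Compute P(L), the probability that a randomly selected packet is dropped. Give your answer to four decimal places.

By the law of total probability,
P(L) = P(L|1)·P(1) + P(L|2)·P(2) + P(L|3)·P(3) + P(L|4)·P(4) + P(L|5)·P(5)
      = 0.249·0.062 + 0.023·0.091 + 0.224·0.139 + 0.003·0.409 + 0.131·0.299
      = 0.015438 + 0.002093 + 0.031136 + 0.001227 + 0.039169 = 0.089063

0.0891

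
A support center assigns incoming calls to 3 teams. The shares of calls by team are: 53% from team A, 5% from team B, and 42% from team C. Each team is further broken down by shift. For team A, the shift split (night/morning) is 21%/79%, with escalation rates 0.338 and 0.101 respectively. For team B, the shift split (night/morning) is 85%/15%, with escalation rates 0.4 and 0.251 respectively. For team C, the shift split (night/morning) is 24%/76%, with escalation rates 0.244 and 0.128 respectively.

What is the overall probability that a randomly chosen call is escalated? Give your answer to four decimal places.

P(E|A) = 0.21·0.338 + 0.79·0.101 = 0.07098 + 0.07979 = 0.15077
P(E|B) = 0.85·0.4 + 0.15·0.251 = 0.34 + 0.03765 = 0.37765
P(E|C) = 0.24·0.244 + 0.76·0.128 = 0.05856 + 0.09728 = 0.15584
By total probability over the outer partition,
P(E) = 0.53·0.15077 + 0.05·0.37765 + 0.42·0.15584
      = 0.0799081 + 0.0188825 + 0.0654528 = 0.1642434

0.1642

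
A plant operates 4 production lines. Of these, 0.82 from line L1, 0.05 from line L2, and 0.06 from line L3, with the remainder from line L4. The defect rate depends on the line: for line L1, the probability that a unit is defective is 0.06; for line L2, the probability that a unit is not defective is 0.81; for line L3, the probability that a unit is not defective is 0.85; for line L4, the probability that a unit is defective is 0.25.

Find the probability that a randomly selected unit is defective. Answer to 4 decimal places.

P(D) ≈ 0.0852

P(L4) = 1 − (0.82 + 0.05 + 0.06) = 0.07.
P(D|L2) = 1 − 0.81 = 0.19.
P(D|L3) = 1 − 0.85 = 0.15.
Summing over the partition,
P(D) = P(D|L1)·P(L1) + P(D|L2)·P(L2) + P(D|L3)·P(L3) + P(D|L4)·P(L4)
      = 0.06·0.82 + 0.19·0.05 + 0.15·0.06 + 0.25·0.07
      = 0.0492 + 0.0095 + 0.009 + 0.0175 = 0.0852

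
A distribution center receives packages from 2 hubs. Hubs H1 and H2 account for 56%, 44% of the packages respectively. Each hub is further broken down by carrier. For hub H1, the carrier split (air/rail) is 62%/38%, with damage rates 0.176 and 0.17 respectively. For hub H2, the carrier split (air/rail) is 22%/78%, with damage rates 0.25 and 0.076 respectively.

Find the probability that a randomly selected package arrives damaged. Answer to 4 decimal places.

P(D|H1) = 0.62·0.176 + 0.38·0.17 = 0.10912 + 0.0646 = 0.17372
P(D|H2) = 0.22·0.25 + 0.78·0.076 = 0.055 + 0.05928 = 0.11428
By total probability over the outer partition,
P(D) = 0.56·0.17372 + 0.44·0.11428
      = 0.0972832 + 0.0502832 = 0.1475664

0.1476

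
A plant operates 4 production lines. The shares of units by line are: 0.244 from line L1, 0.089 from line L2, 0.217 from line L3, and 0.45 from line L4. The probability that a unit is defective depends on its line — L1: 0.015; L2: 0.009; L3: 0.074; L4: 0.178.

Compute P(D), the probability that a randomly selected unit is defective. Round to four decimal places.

By the law of total probability,
P(D) = P(D|L1)·P(L1) + P(D|L2)·P(L2) + P(D|L3)·P(L3) + P(D|L4)·P(L4)
      = 0.015·0.244 + 0.009·0.089 + 0.074·0.217 + 0.178·0.45
      = 0.00366 + 0.000801 + 0.016058 + 0.0801 = 0.100619

0.1006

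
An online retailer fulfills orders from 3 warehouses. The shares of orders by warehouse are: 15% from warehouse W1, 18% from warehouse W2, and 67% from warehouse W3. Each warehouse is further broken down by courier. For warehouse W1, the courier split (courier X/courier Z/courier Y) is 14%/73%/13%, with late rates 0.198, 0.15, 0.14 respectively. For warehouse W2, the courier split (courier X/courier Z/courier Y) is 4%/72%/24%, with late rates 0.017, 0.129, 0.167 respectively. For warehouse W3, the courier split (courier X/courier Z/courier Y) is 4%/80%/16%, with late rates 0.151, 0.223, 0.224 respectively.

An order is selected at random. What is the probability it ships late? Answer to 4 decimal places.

P(L|W1) = 0.14·0.198 + 0.73·0.15 + 0.13·0.14 = 0.02772 + 0.1095 + 0.0182 = 0.15542
P(L|W2) = 0.04·0.017 + 0.72·0.129 + 0.24·0.167 = 0.00068 + 0.09288 + 0.04008 = 0.13364
P(L|W3) = 0.04·0.151 + 0.8·0.223 + 0.16·0.224 = 0.00604 + 0.1784 + 0.03584 = 0.22028
By total probability over the outer partition,
P(L) = 0.15·0.15542 + 0.18·0.13364 + 0.67·0.22028
      = 0.023313 + 0.0240552 + 0.1475876 = 0.1949558

0.1950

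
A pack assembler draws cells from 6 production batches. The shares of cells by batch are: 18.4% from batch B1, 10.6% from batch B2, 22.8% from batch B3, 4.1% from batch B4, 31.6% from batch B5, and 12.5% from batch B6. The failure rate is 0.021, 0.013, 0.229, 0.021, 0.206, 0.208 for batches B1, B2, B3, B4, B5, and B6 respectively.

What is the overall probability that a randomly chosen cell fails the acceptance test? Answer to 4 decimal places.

0.1494

P(F) = P(F|B1)·P(B1) + P(F|B2)·P(B2) + P(F|B3)·P(B3) + P(F|B4)·P(B4) + P(F|B5)·P(B5) + P(F|B6)·P(B6)
      = 0.021·0.184 + 0.013·0.106 + 0.229·0.228 + 0.021·0.041 + 0.206·0.316 + 0.208·0.125
      = 0.003864 + 0.001378 + 0.052212 + 0.000861 + 0.065096 + 0.026 = 0.149411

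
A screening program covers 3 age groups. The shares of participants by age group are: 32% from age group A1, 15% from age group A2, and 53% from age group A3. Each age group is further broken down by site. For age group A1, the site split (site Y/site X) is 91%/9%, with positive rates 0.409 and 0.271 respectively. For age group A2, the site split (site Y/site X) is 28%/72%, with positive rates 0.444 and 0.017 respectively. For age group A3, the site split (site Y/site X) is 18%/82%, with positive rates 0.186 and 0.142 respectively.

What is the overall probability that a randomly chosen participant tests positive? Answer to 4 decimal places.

P(T) ≈ 0.2268

P(T|A1) = 0.91·0.409 + 0.09·0.271 = 0.37219 + 0.02439 = 0.39658
P(T|A2) = 0.28·0.444 + 0.72·0.017 = 0.12432 + 0.01224 = 0.13656
P(T|A3) = 0.18·0.186 + 0.82·0.142 = 0.03348 + 0.11644 = 0.14992
Then overall,
P(T) = 0.32·0.39658 + 0.15·0.13656 + 0.53·0.14992
      = 0.1269056 + 0.020484 + 0.0794576 = 0.2268472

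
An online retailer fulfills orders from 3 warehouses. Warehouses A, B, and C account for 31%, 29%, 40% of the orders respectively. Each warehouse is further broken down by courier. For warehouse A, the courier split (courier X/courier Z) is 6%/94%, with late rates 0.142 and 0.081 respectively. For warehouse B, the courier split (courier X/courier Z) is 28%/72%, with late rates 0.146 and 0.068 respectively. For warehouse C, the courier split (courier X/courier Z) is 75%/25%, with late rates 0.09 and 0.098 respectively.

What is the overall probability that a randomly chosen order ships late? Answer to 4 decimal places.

0.0891

P(L|A) = 0.06·0.142 + 0.94·0.081 = 0.00852 + 0.07614 = 0.08466
P(L|B) = 0.28·0.146 + 0.72·0.068 = 0.04088 + 0.04896 = 0.08984
P(L|C) = 0.75·0.09 + 0.25·0.098 = 0.0675 + 0.0245 = 0.092
By total probability over the outer partition,
P(L) = 0.31·0.08466 + 0.29·0.08984 + 0.4·0.092
      = 0.0262446 + 0.0260536 + 0.0368 = 0.0890982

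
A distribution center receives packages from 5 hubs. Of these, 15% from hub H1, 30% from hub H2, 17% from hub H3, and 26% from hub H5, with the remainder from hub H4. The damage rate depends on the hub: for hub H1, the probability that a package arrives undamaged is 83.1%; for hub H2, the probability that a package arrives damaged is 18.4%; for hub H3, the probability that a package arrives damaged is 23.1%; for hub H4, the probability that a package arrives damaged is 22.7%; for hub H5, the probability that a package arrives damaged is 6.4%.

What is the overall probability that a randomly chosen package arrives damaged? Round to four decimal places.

P(D) ≈ 0.1637

P(H4) = 1 − (0.15 + 0.3 + 0.17 + 0.26) = 0.12.
P(D|H1) = 1 − 0.831 = 0.169.
Using total probability over the partition,
P(D) = P(D|H1)·P(H1) + P(D|H2)·P(H2) + P(D|H3)·P(H3) + P(D|H4)·P(H4) + P(D|H5)·P(H5)
      = 0.169·0.15 + 0.184·0.3 + 0.231·0.17 + 0.227·0.12 + 0.064·0.26
      = 0.02535 + 0.0552 + 0.03927 + 0.02724 + 0.01664 = 0.1637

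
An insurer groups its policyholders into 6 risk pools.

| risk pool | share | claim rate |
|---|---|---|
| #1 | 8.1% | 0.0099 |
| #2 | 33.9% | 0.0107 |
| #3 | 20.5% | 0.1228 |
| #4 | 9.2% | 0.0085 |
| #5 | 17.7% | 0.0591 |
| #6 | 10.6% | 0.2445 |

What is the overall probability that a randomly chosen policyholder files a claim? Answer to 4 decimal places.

0.0668

P(C) = P(C|#1)·P(#1) + P(C|#2)·P(#2) + P(C|#3)·P(#3) + P(C|#4)·P(#4) + P(C|#5)·P(#5) + P(C|#6)·P(#6)
      = 0.0099·0.081 + 0.0107·0.339 + 0.1228·0.205 + 0.0085·0.092 + 0.0591·0.177 + 0.2445·0.106
      = 0.0008019 + 0.0036273 + 0.025174 + 0.000782 + 0.0104607 + 0.025917 = 0.0667629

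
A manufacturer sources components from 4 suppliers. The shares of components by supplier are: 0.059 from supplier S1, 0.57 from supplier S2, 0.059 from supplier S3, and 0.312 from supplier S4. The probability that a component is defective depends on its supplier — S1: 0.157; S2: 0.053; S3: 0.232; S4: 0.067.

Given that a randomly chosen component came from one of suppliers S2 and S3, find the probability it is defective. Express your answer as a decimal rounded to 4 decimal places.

0.0698

Let S = {S2, S3}.
P(S) = 0.57 + 0.059 = 0.629.
P(D ∩ S) = 0.053·0.57 + 0.232·0.059 = 0.03021 + 0.013688 = 0.043898.
P(D | S) = 0.043898 / 0.629 = 0.069790…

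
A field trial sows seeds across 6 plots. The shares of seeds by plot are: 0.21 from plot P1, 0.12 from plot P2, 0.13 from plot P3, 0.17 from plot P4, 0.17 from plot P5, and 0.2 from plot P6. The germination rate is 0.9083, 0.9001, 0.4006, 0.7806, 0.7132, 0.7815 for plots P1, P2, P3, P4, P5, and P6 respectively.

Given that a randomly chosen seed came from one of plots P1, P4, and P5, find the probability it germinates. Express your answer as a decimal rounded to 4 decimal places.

Let S = {P1, P4, P5}.
P(S) = 0.21 + 0.17 + 0.17 = 0.55.
P(G ∩ S) = 0.9083·0.21 + 0.7806·0.17 + 0.7132·0.17 = 0.190743 + 0.132702 + 0.121244 = 0.444689.
P(G | S) = 0.444689 / 0.55 = 0.808525…

P(G|S) ≈ 0.8085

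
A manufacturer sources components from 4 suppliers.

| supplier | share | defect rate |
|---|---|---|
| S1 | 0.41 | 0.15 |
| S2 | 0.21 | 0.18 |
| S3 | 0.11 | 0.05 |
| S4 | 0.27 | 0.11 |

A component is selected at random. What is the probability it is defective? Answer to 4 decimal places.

Using total probability over the partition,
P(D) = P(D|S1)·P(S1) + P(D|S2)·P(S2) + P(D|S3)·P(S3) + P(D|S4)·P(S4)
      = 0.15·0.41 + 0.18·0.21 + 0.05·0.11 + 0.11·0.27
      = 0.0615 + 0.0378 + 0.0055 + 0.0297 = 0.1345

P(D) ≈ 0.1345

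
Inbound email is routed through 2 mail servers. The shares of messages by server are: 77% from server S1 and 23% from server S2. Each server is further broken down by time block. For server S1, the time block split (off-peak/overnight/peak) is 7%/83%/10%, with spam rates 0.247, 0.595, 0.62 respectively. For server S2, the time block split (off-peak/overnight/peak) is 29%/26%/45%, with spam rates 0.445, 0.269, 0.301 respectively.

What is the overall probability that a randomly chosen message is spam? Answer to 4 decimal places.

P(S|S1) = 0.07·0.247 + 0.83·0.595 + 0.1·0.62 = 0.01729 + 0.49385 + 0.062 = 0.57314
P(S|S2) = 0.29·0.445 + 0.26·0.269 + 0.45·0.301 = 0.12905 + 0.06994 + 0.13545 = 0.33444
By total probability over the outer partition,
P(S) = 0.77·0.57314 + 0.23·0.33444
      = 0.4413178 + 0.0769212 = 0.518239

0.5182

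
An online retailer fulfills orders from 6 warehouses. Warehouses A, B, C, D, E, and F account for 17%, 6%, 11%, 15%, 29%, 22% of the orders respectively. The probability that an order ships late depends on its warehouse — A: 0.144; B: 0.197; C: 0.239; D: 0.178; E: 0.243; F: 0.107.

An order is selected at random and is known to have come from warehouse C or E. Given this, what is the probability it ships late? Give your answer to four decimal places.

Let S = {C, E}.
P(S) = 0.11 + 0.29 = 0.4.
P(L ∩ S) = 0.239·0.11 + 0.243·0.29 = 0.02629 + 0.07047 = 0.09676.
P(L | S) = 0.09676 / 0.4 = 0.241900…

P(L|S) ≈ 0.2419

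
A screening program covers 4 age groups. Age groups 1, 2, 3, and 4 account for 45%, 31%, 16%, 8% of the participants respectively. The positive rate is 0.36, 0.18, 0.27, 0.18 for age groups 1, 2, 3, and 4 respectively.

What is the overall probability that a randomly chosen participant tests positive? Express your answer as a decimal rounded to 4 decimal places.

0.2754

Summing over the partition,
P(T) = P(T|1)·P(1) + P(T|2)·P(2) + P(T|3)·P(3) + P(T|4)·P(4)
      = 0.36·0.45 + 0.18·0.31 + 0.27·0.16 + 0.18·0.08
      = 0.162 + 0.0558 + 0.0432 + 0.0144 = 0.2754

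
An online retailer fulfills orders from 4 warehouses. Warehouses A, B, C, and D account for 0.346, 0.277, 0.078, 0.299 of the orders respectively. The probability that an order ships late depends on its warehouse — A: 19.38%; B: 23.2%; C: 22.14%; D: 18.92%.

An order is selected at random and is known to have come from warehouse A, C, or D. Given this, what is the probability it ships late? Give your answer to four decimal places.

Let S = {A, C, D}.
P(S) = 0.346 + 0.078 + 0.299 = 0.723.
P(L ∩ S) = 0.1938·0.346 + 0.2214·0.078 + 0.1892·0.299 = 0.0670548 + 0.0172692 + 0.0565708 = 0.1408948.
P(L | S) = 0.1408948 / 0.723 = 0.194875…

0.1949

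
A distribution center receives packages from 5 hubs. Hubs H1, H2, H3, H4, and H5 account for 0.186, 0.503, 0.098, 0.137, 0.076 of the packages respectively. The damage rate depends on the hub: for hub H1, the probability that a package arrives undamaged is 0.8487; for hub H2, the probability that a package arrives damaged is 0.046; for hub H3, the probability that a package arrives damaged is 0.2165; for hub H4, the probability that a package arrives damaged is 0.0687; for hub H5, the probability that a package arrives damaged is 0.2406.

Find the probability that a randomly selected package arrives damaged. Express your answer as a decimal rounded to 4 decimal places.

P(D|H1) = 1 − 0.8487 = 0.1513.
P(D) = P(D|H1)·P(H1) + P(D|H2)·P(H2) + P(D|H3)·P(H3) + P(D|H4)·P(H4) + P(D|H5)·P(H5)
      = 0.1513·0.186 + 0.046·0.503 + 0.2165·0.098 + 0.0687·0.137 + 0.2406·0.076
      = 0.0281418 + 0.023138 + 0.021217 + 0.0094119 + 0.0182856 = 0.1001943

0.1002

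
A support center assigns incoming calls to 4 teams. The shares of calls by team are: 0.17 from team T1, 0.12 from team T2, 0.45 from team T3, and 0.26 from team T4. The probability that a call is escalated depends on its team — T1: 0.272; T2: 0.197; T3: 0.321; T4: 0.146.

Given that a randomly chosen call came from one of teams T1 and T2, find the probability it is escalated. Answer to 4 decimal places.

Let S = {T1, T2}.
P(S) = 0.17 + 0.12 = 0.29.
P(E ∩ S) = 0.272·0.17 + 0.197·0.12 = 0.04624 + 0.02364 = 0.06988.
P(E | S) = 0.06988 / 0.29 = 0.240966…

0.2410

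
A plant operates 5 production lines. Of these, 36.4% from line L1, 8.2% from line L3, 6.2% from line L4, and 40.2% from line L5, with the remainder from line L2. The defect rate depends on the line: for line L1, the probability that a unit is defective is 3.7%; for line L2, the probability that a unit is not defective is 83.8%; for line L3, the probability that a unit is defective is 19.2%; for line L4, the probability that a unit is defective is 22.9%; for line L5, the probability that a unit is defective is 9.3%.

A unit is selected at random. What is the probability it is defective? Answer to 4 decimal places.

P(L2) = 1 − (0.364 + 0.082 + 0.062 + 0.402) = 0.09.
P(D|L2) = 1 − 0.838 = 0.162.
P(D) = P(D|L1)·P(L1) + P(D|L2)·P(L2) + P(D|L3)·P(L3) + P(D|L4)·P(L4) + P(D|L5)·P(L5)
      = 0.037·0.364 + 0.162·0.09 + 0.192·0.082 + 0.229·0.062 + 0.093·0.402
      = 0.013468 + 0.01458 + 0.015744 + 0.014198 + 0.037386 = 0.095376

0.0954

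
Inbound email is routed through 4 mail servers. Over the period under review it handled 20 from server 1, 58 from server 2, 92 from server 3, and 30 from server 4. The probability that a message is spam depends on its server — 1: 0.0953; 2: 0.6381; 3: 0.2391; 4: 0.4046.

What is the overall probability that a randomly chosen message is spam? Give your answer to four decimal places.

P(S) ≈ 0.3653

Total: 20 + 58 + 92 + 30 = 200.
P(1) = 20/200 = 0.1. P(2) = 58/200 = 0.29. P(3) = 92/200 = 0.46. P(4) = 30/200 = 0.15.
P(S) = P(S|1)·P(1) + P(S|2)·P(2) + P(S|3)·P(3) + P(S|4)·P(4)
      = 0.0953·0.1 + 0.6381·0.29 + 0.2391·0.46 + 0.4046·0.15
      = 0.00953 + 0.185049 + 0.109986 + 0.06069 = 0.365255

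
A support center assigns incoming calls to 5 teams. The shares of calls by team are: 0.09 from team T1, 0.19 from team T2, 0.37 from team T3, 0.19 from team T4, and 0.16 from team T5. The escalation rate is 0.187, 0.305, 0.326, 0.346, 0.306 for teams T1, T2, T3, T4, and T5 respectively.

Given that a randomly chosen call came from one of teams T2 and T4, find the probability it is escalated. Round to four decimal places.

Let S = {T2, T4}.
P(S) = 0.19 + 0.19 = 0.38.
P(E ∩ S) = 0.305·0.19 + 0.346·0.19 = 0.05795 + 0.06574 = 0.12369.
P(E | S) = 0.12369 / 0.38 = 0.325500…

0.3255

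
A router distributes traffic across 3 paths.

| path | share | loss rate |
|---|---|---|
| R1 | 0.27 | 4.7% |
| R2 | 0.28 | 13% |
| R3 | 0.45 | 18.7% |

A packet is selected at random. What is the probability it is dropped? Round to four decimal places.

Summing over the partition,
P(L) = P(L|R1)·P(R1) + P(L|R2)·P(R2) + P(L|R3)·P(R3)
      = 0.047·0.27 + 0.13·0.28 + 0.187·0.45
      = 0.01269 + 0.0364 + 0.08415 = 0.13324

0.1332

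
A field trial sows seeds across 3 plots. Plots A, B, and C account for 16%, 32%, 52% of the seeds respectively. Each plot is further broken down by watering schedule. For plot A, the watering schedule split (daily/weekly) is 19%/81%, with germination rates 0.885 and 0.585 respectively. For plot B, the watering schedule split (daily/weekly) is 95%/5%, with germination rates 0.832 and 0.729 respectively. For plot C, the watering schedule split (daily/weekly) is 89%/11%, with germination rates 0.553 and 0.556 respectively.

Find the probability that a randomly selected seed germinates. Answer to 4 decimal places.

P(G|A) = 0.19·0.885 + 0.81·0.585 = 0.16815 + 0.47385 = 0.642
P(G|B) = 0.95·0.832 + 0.05·0.729 = 0.7904 + 0.03645 = 0.82685
P(G|C) = 0.89·0.553 + 0.11·0.556 = 0.49217 + 0.06116 = 0.55333
Then overall,
P(G) = 0.16·0.642 + 0.32·0.82685 + 0.52·0.55333
      = 0.10272 + 0.264592 + 0.2877316 = 0.6550436

0.6550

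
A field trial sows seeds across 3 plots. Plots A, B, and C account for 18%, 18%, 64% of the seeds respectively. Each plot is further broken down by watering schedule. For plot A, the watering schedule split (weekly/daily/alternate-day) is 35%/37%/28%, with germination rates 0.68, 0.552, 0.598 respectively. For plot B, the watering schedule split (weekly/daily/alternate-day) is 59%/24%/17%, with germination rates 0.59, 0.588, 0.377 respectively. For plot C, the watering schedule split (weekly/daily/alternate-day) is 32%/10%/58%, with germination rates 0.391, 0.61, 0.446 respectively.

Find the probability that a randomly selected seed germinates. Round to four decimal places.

0.4940

P(G|A) = 0.35·0.68 + 0.37·0.552 + 0.28·0.598 = 0.238 + 0.20424 + 0.16744 = 0.60968
P(G|B) = 0.59·0.59 + 0.24·0.588 + 0.17·0.377 = 0.3481 + 0.14112 + 0.06409 = 0.55331
P(G|C) = 0.32·0.391 + 0.1·0.61 + 0.58·0.446 = 0.12512 + 0.061 + 0.25868 = 0.4448
By total probability over the outer partition,
P(G) = 0.18·0.60968 + 0.18·0.55331 + 0.64·0.4448
      = 0.1097424 + 0.0995958 + 0.284672 = 0.4940102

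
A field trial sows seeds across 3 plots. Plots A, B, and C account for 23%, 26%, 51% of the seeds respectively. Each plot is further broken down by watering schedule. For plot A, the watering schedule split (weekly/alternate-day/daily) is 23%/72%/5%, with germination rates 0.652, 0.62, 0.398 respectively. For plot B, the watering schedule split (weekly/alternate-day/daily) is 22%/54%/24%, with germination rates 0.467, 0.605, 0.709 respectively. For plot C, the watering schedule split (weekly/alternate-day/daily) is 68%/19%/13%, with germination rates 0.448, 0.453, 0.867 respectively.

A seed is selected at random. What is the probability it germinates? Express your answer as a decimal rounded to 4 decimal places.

0.5544

P(G|A) = 0.23·0.652 + 0.72·0.62 + 0.05·0.398 = 0.14996 + 0.4464 + 0.0199 = 0.61626
P(G|B) = 0.22·0.467 + 0.54·0.605 + 0.24·0.709 = 0.10274 + 0.3267 + 0.17016 = 0.5996
P(G|C) = 0.68·0.448 + 0.19·0.453 + 0.13·0.867 = 0.30464 + 0.08607 + 0.11271 = 0.50342
By total probability over the outer partition,
P(G) = 0.23·0.61626 + 0.26·0.5996 + 0.51·0.50342
      = 0.1417398 + 0.155896 + 0.2567442 = 0.55438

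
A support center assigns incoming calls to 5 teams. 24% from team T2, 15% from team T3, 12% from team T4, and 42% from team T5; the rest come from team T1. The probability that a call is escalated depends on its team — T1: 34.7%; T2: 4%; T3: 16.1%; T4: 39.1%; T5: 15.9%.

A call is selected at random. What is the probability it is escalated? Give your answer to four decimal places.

P(E) ≈ 0.1717

P(T1) = 1 − (0.24 + 0.15 + 0.12 + 0.42) = 0.07.
P(E) = P(E|T1)·P(T1) + P(E|T2)·P(T2) + P(E|T3)·P(T3) + P(E|T4)·P(T4) + P(E|T5)·P(T5)
      = 0.347·0.07 + 0.04·0.24 + 0.161·0.15 + 0.391·0.12 + 0.159·0.42
      = 0.02429 + 0.0096 + 0.02415 + 0.04692 + 0.06678 = 0.17174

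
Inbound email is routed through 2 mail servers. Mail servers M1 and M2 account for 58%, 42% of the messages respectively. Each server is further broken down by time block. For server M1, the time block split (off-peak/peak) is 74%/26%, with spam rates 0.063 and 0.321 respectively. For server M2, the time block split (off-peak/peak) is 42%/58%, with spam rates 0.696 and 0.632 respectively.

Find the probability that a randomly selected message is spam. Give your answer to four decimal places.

P(S|M1) = 0.74·0.063 + 0.26·0.321 = 0.04662 + 0.08346 = 0.13008
P(S|M2) = 0.42·0.696 + 0.58·0.632 = 0.29232 + 0.36656 = 0.65888
Then overall,
P(S) = 0.58·0.13008 + 0.42·0.65888
      = 0.0754464 + 0.2767296 = 0.352176

0.3522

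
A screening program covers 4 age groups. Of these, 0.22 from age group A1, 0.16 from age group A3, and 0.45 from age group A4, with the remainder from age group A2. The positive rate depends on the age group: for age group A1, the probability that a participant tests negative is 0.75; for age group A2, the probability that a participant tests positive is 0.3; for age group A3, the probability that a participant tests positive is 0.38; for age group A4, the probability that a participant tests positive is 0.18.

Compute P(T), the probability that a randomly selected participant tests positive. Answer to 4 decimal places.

0.2478

P(A2) = 1 − (0.22 + 0.16 + 0.45) = 0.17.
P(T|A1) = 1 − 0.75 = 0.25.
P(T) = P(T|A1)·P(A1) + P(T|A2)·P(A2) + P(T|A3)·P(A3) + P(T|A4)·P(A4)
      = 0.25·0.22 + 0.3·0.17 + 0.38·0.16 + 0.18·0.45
      = 0.055 + 0.051 + 0.0608 + 0.081 = 0.2478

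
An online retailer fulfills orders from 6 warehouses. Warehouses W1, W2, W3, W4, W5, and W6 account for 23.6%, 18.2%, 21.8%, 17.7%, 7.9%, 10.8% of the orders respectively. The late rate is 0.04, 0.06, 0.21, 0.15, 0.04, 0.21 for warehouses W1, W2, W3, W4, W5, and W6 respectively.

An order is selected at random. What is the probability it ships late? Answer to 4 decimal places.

0.1185

P(L) = P(L|W1)·P(W1) + P(L|W2)·P(W2) + P(L|W3)·P(W3) + P(L|W4)·P(W4) + P(L|W5)·P(W5) + P(L|W6)·P(W6)
      = 0.04·0.236 + 0.06·0.182 + 0.21·0.218 + 0.15·0.177 + 0.04·0.079 + 0.21·0.108
      = 0.00944 + 0.01092 + 0.04578 + 0.02655 + 0.00316 + 0.02268 = 0.11853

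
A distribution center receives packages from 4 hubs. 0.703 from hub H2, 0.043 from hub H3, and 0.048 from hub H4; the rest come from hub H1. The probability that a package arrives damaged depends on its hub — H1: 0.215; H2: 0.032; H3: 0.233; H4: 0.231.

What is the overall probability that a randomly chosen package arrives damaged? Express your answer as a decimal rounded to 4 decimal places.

P(H1) = 1 − (0.703 + 0.043 + 0.048) = 0.206.
P(D) = P(D|H1)·P(H1) + P(D|H2)·P(H2) + P(D|H3)·P(H3) + P(D|H4)·P(H4)
      = 0.215·0.206 + 0.032·0.703 + 0.233·0.043 + 0.231·0.048
      = 0.04429 + 0.022496 + 0.010019 + 0.011088 = 0.087893

0.0879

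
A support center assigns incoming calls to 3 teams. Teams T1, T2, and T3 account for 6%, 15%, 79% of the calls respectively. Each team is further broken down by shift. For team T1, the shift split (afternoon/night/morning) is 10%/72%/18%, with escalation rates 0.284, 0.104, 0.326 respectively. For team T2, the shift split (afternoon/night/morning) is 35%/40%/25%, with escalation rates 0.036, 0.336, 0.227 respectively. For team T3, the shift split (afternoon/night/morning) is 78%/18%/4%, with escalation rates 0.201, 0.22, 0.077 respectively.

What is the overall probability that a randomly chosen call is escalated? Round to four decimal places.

P(E|T1) = 0.1·0.284 + 0.72·0.104 + 0.18·0.326 = 0.0284 + 0.07488 + 0.05868 = 0.16196
P(E|T2) = 0.35·0.036 + 0.4·0.336 + 0.25·0.227 = 0.0126 + 0.1344 + 0.05675 = 0.20375
P(E|T3) = 0.78·0.201 + 0.18·0.22 + 0.04·0.077 = 0.15678 + 0.0396 + 0.00308 = 0.19946
By total probability over the outer partition,
P(E) = 0.06·0.16196 + 0.15·0.20375 + 0.79·0.19946
      = 0.0097176 + 0.0305625 + 0.1575734 = 0.1978535

P(E) ≈ 0.1979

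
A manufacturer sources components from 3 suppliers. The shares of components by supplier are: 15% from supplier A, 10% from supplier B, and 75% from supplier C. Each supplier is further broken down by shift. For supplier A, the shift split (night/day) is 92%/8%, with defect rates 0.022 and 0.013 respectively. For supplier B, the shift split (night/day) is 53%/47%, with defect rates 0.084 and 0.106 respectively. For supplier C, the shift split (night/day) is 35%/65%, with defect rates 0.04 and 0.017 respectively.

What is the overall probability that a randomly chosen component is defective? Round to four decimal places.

P(D|A) = 0.92·0.022 + 0.08·0.013 = 0.02024 + 0.00104 = 0.02128
P(D|B) = 0.53·0.084 + 0.47·0.106 = 0.04452 + 0.04982 = 0.09434
P(D|C) = 0.35·0.04 + 0.65·0.017 = 0.014 + 0.01105 = 0.02505
By total probability over the outer partition,
P(D) = 0.15·0.02128 + 0.1·0.09434 + 0.75·0.02505
      = 0.003192 + 0.009434 + 0.0187875 = 0.0314135

0.0314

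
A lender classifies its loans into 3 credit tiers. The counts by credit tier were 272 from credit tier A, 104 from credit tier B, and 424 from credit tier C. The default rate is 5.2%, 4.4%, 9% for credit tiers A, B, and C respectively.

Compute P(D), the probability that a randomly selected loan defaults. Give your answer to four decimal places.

Total: 272 + 104 + 424 = 800.
P(A) = 272/800 = 0.34. P(B) = 104/800 = 0.13. P(C) = 424/800 = 0.53.
P(D) = P(D|A)·P(A) + P(D|B)·P(B) + P(D|C)·P(C)
      = 0.052·0.34 + 0.044·0.13 + 0.09·0.53
      = 0.01768 + 0.00572 + 0.0477 = 0.0711

P(D) ≈ 0.0711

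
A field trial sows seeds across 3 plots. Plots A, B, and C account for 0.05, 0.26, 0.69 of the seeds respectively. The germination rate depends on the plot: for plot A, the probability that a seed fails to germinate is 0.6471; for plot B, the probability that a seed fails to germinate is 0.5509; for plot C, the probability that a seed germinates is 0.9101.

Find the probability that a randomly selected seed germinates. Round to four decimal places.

P(G) ≈ 0.7624

P(G|A) = 1 − 0.6471 = 0.3529.
P(G|B) = 1 − 0.5509 = 0.4491.
Summing over the partition,
P(G) = P(G|A)·P(A) + P(G|B)·P(B) + P(G|C)·P(C)
      = 0.3529·0.05 + 0.4491·0.26 + 0.9101·0.69
      = 0.017645 + 0.116766 + 0.627969 = 0.76238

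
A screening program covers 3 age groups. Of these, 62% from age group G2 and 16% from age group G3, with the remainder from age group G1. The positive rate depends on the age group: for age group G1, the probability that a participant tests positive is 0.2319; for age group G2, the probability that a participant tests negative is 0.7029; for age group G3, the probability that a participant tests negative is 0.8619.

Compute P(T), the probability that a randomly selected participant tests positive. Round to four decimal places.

P(G1) = 1 − (0.62 + 0.16) = 0.22.
P(T|G2) = 1 − 0.7029 = 0.2971.
P(T|G3) = 1 − 0.8619 = 0.1381.
Summing over the partition,
P(T) = P(T|G1)·P(G1) + P(T|G2)·P(G2) + P(T|G3)·P(G3)
      = 0.2319·0.22 + 0.2971·0.62 + 0.1381·0.16
      = 0.051018 + 0.184202 + 0.022096 = 0.257316

0.2573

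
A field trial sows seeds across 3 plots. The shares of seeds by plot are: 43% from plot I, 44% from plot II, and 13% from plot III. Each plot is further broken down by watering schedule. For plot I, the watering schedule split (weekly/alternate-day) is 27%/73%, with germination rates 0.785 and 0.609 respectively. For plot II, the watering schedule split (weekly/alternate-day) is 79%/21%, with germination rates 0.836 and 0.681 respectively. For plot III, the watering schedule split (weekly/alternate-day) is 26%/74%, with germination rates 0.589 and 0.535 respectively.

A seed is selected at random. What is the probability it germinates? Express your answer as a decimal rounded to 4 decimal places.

0.7072

P(G|I) = 0.27·0.785 + 0.73·0.609 = 0.21195 + 0.44457 = 0.65652
P(G|II) = 0.79·0.836 + 0.21·0.681 = 0.66044 + 0.14301 = 0.80345
P(G|III) = 0.26·0.589 + 0.74·0.535 = 0.15314 + 0.3959 = 0.54904
Then overall,
P(G) = 0.43·0.65652 + 0.44·0.80345 + 0.13·0.54904
      = 0.2823036 + 0.353518 + 0.0713752 = 0.7071968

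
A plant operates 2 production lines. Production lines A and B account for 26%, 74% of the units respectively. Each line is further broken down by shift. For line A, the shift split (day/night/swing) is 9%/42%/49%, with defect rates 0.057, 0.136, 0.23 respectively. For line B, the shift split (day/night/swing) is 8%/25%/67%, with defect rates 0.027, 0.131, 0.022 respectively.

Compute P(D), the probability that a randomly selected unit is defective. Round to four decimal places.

P(D|A) = 0.09·0.057 + 0.42·0.136 + 0.49·0.23 = 0.00513 + 0.05712 + 0.1127 = 0.17495
P(D|B) = 0.08·0.027 + 0.25·0.131 + 0.67·0.022 = 0.00216 + 0.03275 + 0.01474 = 0.04965
By total probability over the outer partition,
P(D) = 0.26·0.17495 + 0.74·0.04965
      = 0.045487 + 0.036741 = 0.082228

P(D) ≈ 0.0822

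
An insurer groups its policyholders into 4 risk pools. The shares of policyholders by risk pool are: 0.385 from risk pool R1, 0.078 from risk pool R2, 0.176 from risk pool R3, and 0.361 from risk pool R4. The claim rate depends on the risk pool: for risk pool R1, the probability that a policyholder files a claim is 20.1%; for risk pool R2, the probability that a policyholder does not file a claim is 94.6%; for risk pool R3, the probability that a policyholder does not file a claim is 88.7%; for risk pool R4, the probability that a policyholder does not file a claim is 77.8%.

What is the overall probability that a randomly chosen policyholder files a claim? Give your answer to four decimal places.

0.1816

P(C|R2) = 1 − 0.946 = 0.054.
P(C|R3) = 1 − 0.887 = 0.113.
P(C|R4) = 1 − 0.778 = 0.222.
P(C) = P(C|R1)·P(R1) + P(C|R2)·P(R2) + P(C|R3)·P(R3) + P(C|R4)·P(R4)
      = 0.201·0.385 + 0.054·0.078 + 0.113·0.176 + 0.222·0.361
      = 0.077385 + 0.004212 + 0.019888 + 0.080142 = 0.181627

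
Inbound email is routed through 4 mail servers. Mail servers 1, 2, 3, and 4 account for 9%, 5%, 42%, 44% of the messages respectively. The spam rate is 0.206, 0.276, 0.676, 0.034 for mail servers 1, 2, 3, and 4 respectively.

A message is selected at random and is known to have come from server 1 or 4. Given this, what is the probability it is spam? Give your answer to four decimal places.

0.0632

Let J = {1, 4}.
P(J) = 0.09 + 0.44 = 0.53.
P(S ∩ J) = 0.206·0.09 + 0.034·0.44 = 0.01854 + 0.01496 = 0.0335.
P(S | J) = 0.0335 / 0.53 = 0.063208…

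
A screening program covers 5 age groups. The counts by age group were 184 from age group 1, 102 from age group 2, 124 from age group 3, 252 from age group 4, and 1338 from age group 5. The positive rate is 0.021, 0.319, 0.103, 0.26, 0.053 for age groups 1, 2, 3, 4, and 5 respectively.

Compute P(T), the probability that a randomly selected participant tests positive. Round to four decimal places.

Total: 184 + 102 + 124 + 252 + 1338 = 2000.
P(1) = 184/2000 = 0.092. P(2) = 102/2000 = 0.051. P(3) = 124/2000 = 0.062. P(4) = 252/2000 = 0.126. P(5) = 1338/2000 = 0.669.
P(T) = P(T|1)·P(1) + P(T|2)·P(2) + P(T|3)·P(3) + P(T|4)·P(4) + P(T|5)·P(5)
      = 0.021·0.092 + 0.319·0.051 + 0.103·0.062 + 0.26·0.126 + 0.053·0.669
      = 0.001932 + 0.016269 + 0.006386 + 0.03276 + 0.035457 = 0.092804

0.0928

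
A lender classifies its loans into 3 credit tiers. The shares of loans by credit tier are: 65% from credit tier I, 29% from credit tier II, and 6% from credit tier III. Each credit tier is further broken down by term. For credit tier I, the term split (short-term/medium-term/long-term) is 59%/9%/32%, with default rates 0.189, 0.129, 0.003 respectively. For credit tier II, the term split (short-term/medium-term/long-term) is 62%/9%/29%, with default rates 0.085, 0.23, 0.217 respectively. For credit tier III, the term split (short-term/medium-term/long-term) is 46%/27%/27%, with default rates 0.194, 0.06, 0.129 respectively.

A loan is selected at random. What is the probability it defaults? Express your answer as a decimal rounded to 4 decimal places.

P(D|I) = 0.59·0.189 + 0.09·0.129 + 0.32·0.003 = 0.11151 + 0.01161 + 0.00096 = 0.12408
P(D|II) = 0.62·0.085 + 0.09·0.23 + 0.29·0.217 = 0.0527 + 0.0207 + 0.06293 = 0.13633
P(D|III) = 0.46·0.194 + 0.27·0.06 + 0.27·0.129 = 0.08924 + 0.0162 + 0.03483 = 0.14027
Then overall,
P(D) = 0.65·0.12408 + 0.29·0.13633 + 0.06·0.14027
      = 0.080652 + 0.0395357 + 0.0084162 = 0.1286039

P(D) ≈ 0.1286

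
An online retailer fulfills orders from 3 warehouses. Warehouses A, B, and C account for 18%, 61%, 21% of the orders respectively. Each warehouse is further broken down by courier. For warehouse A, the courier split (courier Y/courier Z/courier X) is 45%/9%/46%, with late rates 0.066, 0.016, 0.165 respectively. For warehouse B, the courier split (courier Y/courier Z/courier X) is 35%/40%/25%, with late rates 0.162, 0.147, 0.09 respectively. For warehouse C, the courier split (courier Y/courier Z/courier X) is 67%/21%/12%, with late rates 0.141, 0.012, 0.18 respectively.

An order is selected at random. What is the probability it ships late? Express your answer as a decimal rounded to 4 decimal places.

P(L) ≈ 0.1284

P(L|A) = 0.45·0.066 + 0.09·0.016 + 0.46·0.165 = 0.0297 + 0.00144 + 0.0759 = 0.10704
P(L|B) = 0.35·0.162 + 0.4·0.147 + 0.25·0.09 = 0.0567 + 0.0588 + 0.0225 = 0.138
P(L|C) = 0.67·0.141 + 0.21·0.012 + 0.12·0.18 = 0.09447 + 0.00252 + 0.0216 = 0.11859
By total probability over the outer partition,
P(L) = 0.18·0.10704 + 0.61·0.138 + 0.21·0.11859
      = 0.0192672 + 0.08418 + 0.0249039 = 0.1283511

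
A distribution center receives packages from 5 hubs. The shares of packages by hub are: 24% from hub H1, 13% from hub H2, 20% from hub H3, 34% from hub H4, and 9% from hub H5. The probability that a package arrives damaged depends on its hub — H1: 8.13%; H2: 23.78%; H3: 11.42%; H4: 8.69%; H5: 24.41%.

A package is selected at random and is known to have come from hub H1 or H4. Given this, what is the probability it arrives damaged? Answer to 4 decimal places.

Let S = {H1, H4}.
P(S) = 0.24 + 0.34 = 0.58.
P(D ∩ S) = 0.0813·0.24 + 0.0869·0.34 = 0.019512 + 0.029546 = 0.049058.
P(D | S) = 0.049058 / 0.58 = 0.084583…

P(D|S) ≈ 0.0846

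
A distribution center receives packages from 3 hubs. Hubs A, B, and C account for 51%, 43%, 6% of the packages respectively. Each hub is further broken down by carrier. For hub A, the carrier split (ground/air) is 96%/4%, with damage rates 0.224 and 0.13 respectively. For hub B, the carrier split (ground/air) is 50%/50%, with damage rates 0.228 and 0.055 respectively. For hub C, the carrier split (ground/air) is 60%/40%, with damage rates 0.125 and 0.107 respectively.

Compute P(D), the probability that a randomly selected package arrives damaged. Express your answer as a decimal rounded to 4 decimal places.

P(D) ≈ 0.1802

P(D|A) = 0.96·0.224 + 0.04·0.13 = 0.21504 + 0.0052 = 0.22024
P(D|B) = 0.5·0.228 + 0.5·0.055 = 0.114 + 0.0275 = 0.1415
P(D|C) = 0.6·0.125 + 0.4·0.107 = 0.075 + 0.0428 = 0.1178
By total probability over the outer partition,
P(D) = 0.51·0.22024 + 0.43·0.1415 + 0.06·0.1178
      = 0.1123224 + 0.060845 + 0.007068 = 0.1802354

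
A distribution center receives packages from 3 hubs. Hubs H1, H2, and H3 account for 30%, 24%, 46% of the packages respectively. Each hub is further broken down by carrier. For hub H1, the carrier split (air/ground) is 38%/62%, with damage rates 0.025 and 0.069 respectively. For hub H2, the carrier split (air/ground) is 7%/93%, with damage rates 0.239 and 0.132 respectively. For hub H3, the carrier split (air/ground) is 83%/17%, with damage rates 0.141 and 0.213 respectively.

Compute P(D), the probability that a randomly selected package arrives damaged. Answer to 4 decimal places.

P(D) ≈ 0.1197

P(D|H1) = 0.38·0.025 + 0.62·0.069 = 0.0095 + 0.04278 = 0.05228
P(D|H2) = 0.07·0.239 + 0.93·0.132 = 0.01673 + 0.12276 = 0.13949
P(D|H3) = 0.83·0.141 + 0.17·0.213 = 0.11703 + 0.03621 = 0.15324
Then overall,
P(D) = 0.3·0.05228 + 0.24·0.13949 + 0.46·0.15324
      = 0.015684 + 0.0334776 + 0.0704904 = 0.119652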